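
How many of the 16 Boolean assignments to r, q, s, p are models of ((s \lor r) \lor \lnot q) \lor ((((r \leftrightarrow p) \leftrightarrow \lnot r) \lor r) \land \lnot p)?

Initial set: {(((s \lor r) \lor \lnot q) \lor ((((r \leftrightarrow p) \leftrightarrow \lnot r) \lor r) \land \lnot p))}.
(((s \lor r) \lor \lnot q) \lor ((((r \leftrightarrow p) \leftrightarrow \lnot r) \lor r) \land \lnot p)): β-rule — branch into ((s \lor r) \lor \lnot q)  //  ((((r \leftrightarrow p) \leftrightarrow \lnot r) \lor r) \land \lnot p).
  branch 1 (add ((s \lor r) \lor \lnot q)):
    ((s \lor r) \lor \lnot q): β-rule — branch into (s \lor r)  //  \lnot q.
      branch 1.1 (add (s \lor r)):
        (s \lor r): β-rule — branch into s  //  r.
          branch 1.1.1 (add s):
            ○ open, literals {s=T}.
          branch 1.1.2 (add r):
            ○ open, literals {r=T}.
      branch 1.2 (add \lnot q):
        ○ open, literals {q=F}.
  branch 2 (add ((((r \leftrightarrow p) \leftrightarrow \lnot r) \lor r) \land \lnot p)):
    ((((r \leftrightarrow p) \leftrightarrow \lnot r) \lor r) \land \lnot p): α-rule — add (((r \leftrightarrow p) \leftrightarrow \lnot r) \lor r), \lnot p.
    (((r \leftrightarrow p) \leftrightarrow \lnot r) \lor r): β-rule — branch into ((r \leftrightarrow p) \leftrightarrow \lnot r)  //  r.
      branch 2.1 (add ((r \leftrightarrow p) \leftrightarrow \lnot r)):
        ((r \leftrightarrow p) \leftrightarrow \lnot r): β-rule — branch into (r \leftrightarrow p), \lnot r  //  \lnot (r \leftrightarrow p), \lnot \lnot r.
          branch 2.1.1 (add (r \leftrightarrow p), \lnot r):
            (r \leftrightarrow p): β-rule — branch into r, p  //  \lnot r, \lnot p.
              branch 2.1.1.1 (add r, p):
                × closes — contains both r and \lnot r.
              branch 2.1.1.2 (add \lnot r, \lnot p):
                ○ open, literals {p=F, r=F}.
          branch 2.1.2 (add \lnot (r \leftrightarrow p), \lnot \lnot r):
            \lnot (r \leftrightarrow p): β-rule — branch into r, \lnot p  //  \lnot r, p.
              branch 2.1.2.1 (add r, \lnot p):
                ○ open, literals {p=F, r=T}.
              branch 2.1.2.2 (add \lnot r, p):
                × closes — contains both r and \lnot r.
      branch 2.2 (add r):
        ○ open, literals {p=F, r=T}.
2 branches closed, 6 open.
Each open branch fixes some atoms; the unmentioned ones are free. Counting distinct full assignments: branch {s=T} (r, q, p) contributes 8 new; branch {r=T} (q, s, p) contributes 4 new; branch {q=F} (r, s, p) contributes 2 new; branch {p=F, r=F} (q, s) contributes 1 new; branch {p=F, r=T} (q, s) contributes 0 new; branch {p=F, r=T} (q, s) contributes 0 new. Total: 15.

15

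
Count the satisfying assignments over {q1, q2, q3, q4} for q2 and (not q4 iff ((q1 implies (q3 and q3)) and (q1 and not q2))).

4

Initial set: {T (q2 and (not q4 iff ((q1 implies (q3 and q3)) and (q1 and not q2))))}.
T (q2 and (not q4 iff ((q1 implies (q3 and q3)) and (q1 and not q2)))): α-rule — add T q2, T (not q4 iff ((q1 implies (q3 and q3)) and (q1 and not q2))).
T (not q4 iff ((q1 implies (q3 and q3)) and (q1 and not q2))): β-rule — branch into T not q4, T ((q1 implies (q3 and q3)) and (q1 and not q2))  //  F not q4, F ((q1 implies (q3 and q3)) and (q1 and not q2)).
  branch 1 (add T not q4, T ((q1 implies (q3 and q3)) and (q1 and not q2))):
    T ((q1 implies (q3 and q3)) and (q1 and not q2)): α-rule — add T (q1 implies (q3 and q3)), T (q1 and not q2).
    T (q1 and not q2): α-rule — add T q1, T not q2.
    × closes — contains both q2 and not q2.
  branch 2 (add F not q4, F ((q1 implies (q3 and q3)) and (q1 and not q2))):
    F ((q1 implies (q3 and q3)) and (q1 and not q2)): β-rule — branch into F (q1 implies (q3 and q3))  //  F (q1 and not q2).
      branch 2.1 (add F (q1 implies (q3 and q3))):
        F (q1 implies (q3 and q3)): α-rule — add T q1, F (q3 and q3).
        F (q3 and q3): β-rule — branch into F q3  //  F q3.
          branch 2.1.1 (add F q3):
            ○ open, literals {q1=true, q2=true, q3=false, q4=true}.
          branch 2.1.2 (add F q3):
            ○ open, literals {q1=true, q2=true, q3=false, q4=true}.
      branch 2.2 (add F (q1 and not q2)):
        F (q1 and not q2): β-rule — branch into F q1  //  F not q2.
          branch 2.2.1 (add F q1):
            ○ open, literals {q1=false, q2=true, q4=true}.
          branch 2.2.2 (add F not q2):
            ○ open, literals {q2=true, q4=true}.
1 branch closed, 4 open.
Each open branch fixes some atoms; the unmentioned ones are free. Counting distinct full assignments: branch {q1=true, q2=true, q3=false, q4=true} (none free) contributes 1 new; branch {q1=true, q2=true, q3=false, q4=true} (none free) contributes 0 new; branch {q1=false, q2=true, q4=true} (q3) contributes 2 new; branch {q2=true, q4=true} (q1, q3) contributes 1 new. Total: 4.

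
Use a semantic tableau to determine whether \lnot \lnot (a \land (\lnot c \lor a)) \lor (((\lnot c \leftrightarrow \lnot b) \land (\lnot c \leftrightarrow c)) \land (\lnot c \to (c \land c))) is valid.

Not valid

Assume the negation and expand:
Initial set: {\lnot (\lnot \lnot (a \land (\lnot c \lor a)) \lor (((\lnot c \leftrightarrow \lnot b) \land (\lnot c \leftrightarrow c)) \land (\lnot c \to (c \land c))))}.
\lnot (\lnot \lnot (a \land (\lnot c \lor a)) \lor (((\lnot c \leftrightarrow \lnot b) \land (\lnot c \leftrightarrow c)) \land (\lnot c \to (c \land c)))): α-rule — add \lnot \lnot \lnot (a \land (\lnot c \lor a)), \lnot (((\lnot c \leftrightarrow \lnot b) \land (\lnot c \leftrightarrow c)) \land (\lnot c \to (c \land c))).
\lnot \lnot \lnot (a \land (\lnot c \lor a)): drop double negation, giving \lnot (a \land (\lnot c \lor a)).
\lnot (((\lnot c \leftrightarrow \lnot b) \land (\lnot c \leftrightarrow c)) \land (\lnot c \to (c \land c))): β-rule — branch into \lnot ((\lnot c \leftrightarrow \lnot b) \land (\lnot c \leftrightarrow c))  //  \lnot (\lnot c \to (c \land c)).
  branch 1 (add \lnot ((\lnot c \leftrightarrow \lnot b) \land (\lnot c \leftrightarrow c))):
    \lnot (a \land (\lnot c \lor a)): β-rule — branch into \lnot a  //  \lnot (\lnot c \lor a).
      branch 1.1 (add \lnot a):
        \lnot ((\lnot c \leftrightarrow \lnot b) \land (\lnot c \leftrightarrow c)): β-rule — branch into \lnot (\lnot c \leftrightarrow \lnot b)  //  \lnot (\lnot c \leftrightarrow c).
          branch 1.1.1 (add \lnot (\lnot c \leftrightarrow \lnot b)):
            \lnot (\lnot c \leftrightarrow \lnot b): β-rule — branch into \lnot c, \lnot \lnot b  //  \lnot \lnot c, \lnot b.
              branch 1.1.1.1 (add \lnot c, \lnot \lnot b):
                ○ open, literals {a=F, b=T, c=F}.
              branch 1.1.1.2 (add \lnot \lnot c, \lnot b):
                ○ open, literals {a=F, b=F, c=T}.
          branch 1.1.2 (add \lnot (\lnot c \leftrightarrow c)):
            \lnot (\lnot c \leftrightarrow c): β-rule — branch into \lnot c, \lnot c  //  \lnot \lnot c, c.
              branch 1.1.2.1 (add \lnot c, \lnot c):
                ○ open, literals {a=F, c=F}.
              branch 1.1.2.2 (add \lnot \lnot c, c):
                ○ open, literals {a=F, c=T}.
      branch 1.2 (add \lnot (\lnot c \lor a)):
        \lnot (\lnot c \lor a): α-rule — add \lnot \lnot c, \lnot a.
        \lnot ((\lnot c \leftrightarrow \lnot b) \land (\lnot c \leftrightarrow c)): β-rule — branch into \lnot (\lnot c \leftrightarrow \lnot b)  //  \lnot (\lnot c \leftrightarrow c).
          branch 1.2.1 (add \lnot (\lnot c \leftrightarrow \lnot b)):
            \lnot (\lnot c \leftrightarrow \lnot b): β-rule — branch into \lnot c, \lnot \lnot b  //  \lnot \lnot c, \lnot b.
              branch 1.2.1.1 (add \lnot c, \lnot \lnot b):
                × closes — contains both c and \lnot c.
              branch 1.2.1.2 (add \lnot \lnot c, \lnot b):
                ○ open, literals {a=F, b=F, c=T}.
          branch 1.2.2 (add \lnot (\lnot c \leftrightarrow c)):
            \lnot (\lnot c \leftrightarrow c): β-rule — branch into \lnot c, \lnot c  //  \lnot \lnot c, c.
              branch 1.2.2.1 (add \lnot c, \lnot c):
                × closes — contains both c and \lnot c.
              branch 1.2.2.2 (add \lnot \lnot c, c):
                ○ open, literals {a=F, c=T}.
  branch 2 (add \lnot (\lnot c \to (c \land c))):
    \lnot (\lnot c \to (c \land c)): α-rule — add \lnot c, \lnot (c \land c).
    \lnot (a \land (\lnot c \lor a)): β-rule — branch into \lnot a  //  \lnot (\lnot c \lor a).
      branch 2.1 (add \lnot a):
        \lnot (c \land c): β-rule — branch into \lnot c  //  \lnot c.
          branch 2.1.1 (add \lnot c):
            ○ open, literals {a=F, c=F}.
          branch 2.1.2 (add \lnot c):
            ○ open, literals {a=F, c=F}.
      branch 2.2 (add \lnot (\lnot c \lor a)):
        \lnot (\lnot c \lor a): α-rule — add \lnot \lnot c, \lnot a.
        × closes — contains both c and \lnot c.
3 branches closed, 8 open.
An open branch gives a countermodel: a=F, b=T, c=F (unmentioned atoms arbitrary); under it the original formula is false.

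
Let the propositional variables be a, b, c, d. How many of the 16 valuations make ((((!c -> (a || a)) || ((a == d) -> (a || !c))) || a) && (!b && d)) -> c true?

14

Initial set: {(((((!c -> (a || a)) || ((a == d) -> (a || !c))) || a) && (!b && d)) -> c)}.
(((((!c -> (a || a)) || ((a == d) -> (a || !c))) || a) && (!b && d)) -> c): β-rule — branch into !((((!c -> (a || a)) || ((a == d) -> (a || !c))) || a) && (!b && d))  //  c.
  branch 1 (add !((((!c -> (a || a)) || ((a == d) -> (a || !c))) || a) && (!b && d))):
    !((((!c -> (a || a)) || ((a == d) -> (a || !c))) || a) && (!b && d)): β-rule — branch into !(((!c -> (a || a)) || ((a == d) -> (a || !c))) || a)  //  !(!b && d).
      branch 1.1 (add !(((!c -> (a || a)) || ((a == d) -> (a || !c))) || a)):
        !(((!c -> (a || a)) || ((a == d) -> (a || !c))) || a): α-rule — add !((!c -> (a || a)) || ((a == d) -> (a || !c))), !a.
        !((!c -> (a || a)) || ((a == d) -> (a || !c))): α-rule — add !(!c -> (a || a)), !((a == d) -> (a || !c)).
        !(!c -> (a || a)): α-rule — add !c, !(a || a).
        !((a == d) -> (a || !c)): α-rule — add (a == d), !(a || !c).
        !(a || a): α-rule — add !a, !a.
        !(a || !c): α-rule — add !a, !!c.
        × closes — contains both c and !c.
      branch 1.2 (add !(!b && d)):
        !(!b && d): β-rule — branch into !!b  //  !d.
          branch 1.2.1 (add !!b):
            ○ open, literals {b=T}.
          branch 1.2.2 (add !d):
            ○ open, literals {d=F}.
  branch 2 (add c):
    ○ open, literals {c=T}.
1 branch closed, 3 open.
Each open branch fixes some atoms; the unmentioned ones are free. Counting distinct full assignments: branch {b=T} (a, c, d) contributes 8 new; branch {d=F} (a, b, c) contributes 4 new; branch {c=T} (a, b, d) contributes 2 new. Total: 14.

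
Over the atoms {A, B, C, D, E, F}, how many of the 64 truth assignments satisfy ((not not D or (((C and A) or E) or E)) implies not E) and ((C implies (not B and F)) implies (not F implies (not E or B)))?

Initial set: {(((not not D or (((C and A) or E) or E)) implies not E) and ((C implies (not B and F)) implies (not F implies (not E or B))))}.
(((not not D or (((C and A) or E) or E)) implies not E) and ((C implies (not B and F)) implies (not F implies (not E or B)))): α-rule — add ((not not D or (((C and A) or E) or E)) implies not E), ((C implies (not B and F)) implies (not F implies (not E or B))).
((not not D or (((C and A) or E) or E)) implies not E): β-rule — branch into not (not not D or (((C and A) or E) or E))  //  not E.
  branch 1 (add not (not not D or (((C and A) or E) or E))):
    not (not not D or (((C and A) or E) or E)): α-rule — add not not not D, not (((C and A) or E) or E).
    not not not D: drop double negation, giving not D.
    not (((C and A) or E) or E): α-rule — add not ((C and A) or E), not E.
    not ((C and A) or E): α-rule — add not (C and A), not E.
    ((C implies (not B and F)) implies (not F implies (not E or B))): β-rule — branch into not (C implies (not B and F))  //  (not F implies (not E or B)).
      branch 1.1 (add not (C implies (not B and F))):
        not (C implies (not B and F)): α-rule — add C, not (not B and F).
        not (C and A): β-rule — branch into not C  //  not A.
          branch 1.1.1 (add not C):
            × closes — contains both C and not C.
          branch 1.1.2 (add not A):
            not (not B and F): β-rule — branch into not not B  //  not F.
              branch 1.1.2.1 (add not not B):
                ○ open, literals {A=0, B=1, C=1, D=0, E=0}.
              branch 1.1.2.2 (add not F):
                ○ open, literals {A=0, C=1, D=0, E=0, F=0}.
      branch 1.2 (add (not F implies (not E or B))):
        not (C and A): β-rule — branch into not C  //  not A.
          branch 1.2.1 (add not C):
            (not F implies (not E or B)): β-rule — branch into not not F  //  (not E or B).
              branch 1.2.1.1 (add not not F):
                ○ open, literals {C=0, D=0, E=0, F=1}.
              branch 1.2.1.2 (add (not E or B)):
                (not E or B): β-rule — branch into not E  //  B.
                  branch 1.2.1.2.1 (add not E):
                    ○ open, literals {C=0, D=0, E=0}.
                  branch 1.2.1.2.2 (add B):
                    ○ open, literals {B=1, C=0, D=0, E=0}.
          branch 1.2.2 (add not A):
            (not F implies (not E or B)): β-rule — branch into not not F  //  (not E or B).
              branch 1.2.2.1 (add not not F):
                ○ open, literals {A=0, D=0, E=0, F=1}.
              branch 1.2.2.2 (add (not E or B)):
                (not E or B): β-rule — branch into not E  //  B.
                  branch 1.2.2.2.1 (add not E):
                    ○ open, literals {A=0, D=0, E=0}.
                  branch 1.2.2.2.2 (add B):
                    ○ open, literals {A=0, B=1, D=0, E=0}.
  branch 2 (add not E):
    ((C implies (not B and F)) implies (not F implies (not E or B))): β-rule — branch into not (C implies (not B and F))  //  (not F implies (not E or B)).
      branch 2.1 (add not (C implies (not B and F))):
        not (C implies (not B and F)): α-rule — add C, not (not B and F).
        not (not B and F): β-rule — branch into not not B  //  not F.
          branch 2.1.1 (add not not B):
            ○ open, literals {B=1, C=1, E=0}.
          branch 2.1.2 (add not F):
            ○ open, literals {C=1, E=0, F=0}.
      branch 2.2 (add (not F implies (not E or B))):
        (not F implies (not E or B)): β-rule — branch into not not F  //  (not E or B).
          branch 2.2.1 (add not not F):
            ○ open, literals {E=0, F=1}.
          branch 2.2.2 (add (not E or B)):
            (not E or B): β-rule — branch into not E  //  B.
              branch 2.2.2.1 (add not E):
                ○ open, literals {E=0}.
              branch 2.2.2.2 (add B):
                ○ open, literals {B=1, E=0}.
1 branch closed, 13 open.
Each open branch fixes some atoms; the unmentioned ones are free. Counting distinct full assignments: branch {A=0, B=1, C=1, D=0, E=0} (F) contributes 2 new; branch {A=0, C=1, D=0, E=0, F=0} (B) contributes 1 new; branch {C=0, D=0, E=0, F=1} (A, B) contributes 4 new; branch {C=0, D=0, E=0} (A, B, F) contributes 4 new; branch {B=1, C=0, D=0, E=0} (A, F) contributes 0 new; branch {A=0, D=0, E=0, F=1} (B, C) contributes 1 new; branch {A=0, D=0, E=0} (B, C, F) contributes 0 new; branch {A=0, B=1, D=0, E=0} (C, F) contributes 0 new; branch {B=1, C=1, E=0} (A, D, F) contributes 6 new; branch {C=1, E=0, F=0} (A, B, D) contributes 3 new; branch {E=0, F=1} (A, B, C, D) contributes 7 new; branch {E=0} (A, B, C, D, F) contributes 4 new; branch {B=1, E=0} (A, C, D, F) contributes 0 new. Total: 32.

32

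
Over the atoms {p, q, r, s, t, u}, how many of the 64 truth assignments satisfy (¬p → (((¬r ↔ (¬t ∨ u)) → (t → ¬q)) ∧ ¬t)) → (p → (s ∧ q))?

40

Initial set: {((¬p → (((¬r ↔ (¬t ∨ u)) → (t → ¬q)) ∧ ¬t)) → (p → (s ∧ q)))}.
((¬p → (((¬r ↔ (¬t ∨ u)) → (t → ¬q)) ∧ ¬t)) → (p → (s ∧ q))): β-rule — branch into ¬(¬p → (((¬r ↔ (¬t ∨ u)) → (t → ¬q)) ∧ ¬t))  //  (p → (s ∧ q)).
  branch 1 (add ¬(¬p → (((¬r ↔ (¬t ∨ u)) → (t → ¬q)) ∧ ¬t))):
    ¬(¬p → (((¬r ↔ (¬t ∨ u)) → (t → ¬q)) ∧ ¬t)): α-rule — add ¬p, ¬(((¬r ↔ (¬t ∨ u)) → (t → ¬q)) ∧ ¬t).
    ¬(((¬r ↔ (¬t ∨ u)) → (t → ¬q)) ∧ ¬t): β-rule — branch into ¬((¬r ↔ (¬t ∨ u)) → (t → ¬q))  //  ¬¬t.
      branch 1.1 (add ¬((¬r ↔ (¬t ∨ u)) → (t → ¬q))):
        ¬((¬r ↔ (¬t ∨ u)) → (t → ¬q)): α-rule — add (¬r ↔ (¬t ∨ u)), ¬(t → ¬q).
        ¬(t → ¬q): α-rule — add t, ¬¬q.
        (¬r ↔ (¬t ∨ u)): β-rule — branch into ¬r, (¬t ∨ u)  //  ¬¬r, ¬(¬t ∨ u).
          branch 1.1.1 (add ¬r, (¬t ∨ u)):
            (¬t ∨ u): β-rule — branch into ¬t  //  u.
              branch 1.1.1.1 (add ¬t):
                × closes — contains both t and ¬t.
              branch 1.1.1.2 (add u):
                ○ open, literals {p=0, q=1, r=0, t=1, u=1}.
          branch 1.1.2 (add ¬¬r, ¬(¬t ∨ u)):
            ¬(¬t ∨ u): α-rule — add ¬¬t, ¬u.
            ○ open, literals {p=0, q=1, r=1, t=1, u=0}.
      branch 1.2 (add ¬¬t):
        ○ open, literals {p=0, t=1}.
  branch 2 (add (p → (s ∧ q))):
    (p → (s ∧ q)): β-rule — branch into ¬p  //  (s ∧ q).
      branch 2.1 (add ¬p):
        ○ open, literals {p=0}.
      branch 2.2 (add (s ∧ q)):
        (s ∧ q): α-rule — add s, q.
        ○ open, literals {q=1, s=1}.
1 branch closed, 5 open.
Each open branch fixes some atoms; the unmentioned ones are free. Counting distinct full assignments: branch {p=0, q=1, r=0, t=1, u=1} (s) contributes 2 new; branch {p=0, q=1, r=1, t=1, u=0} (s) contributes 2 new; branch {p=0, t=1} (q, r, s, u) contributes 12 new; branch {p=0} (q, r, s, t, u) contributes 16 new; branch {q=1, s=1} (p, r, t, u) contributes 8 new. Total: 40.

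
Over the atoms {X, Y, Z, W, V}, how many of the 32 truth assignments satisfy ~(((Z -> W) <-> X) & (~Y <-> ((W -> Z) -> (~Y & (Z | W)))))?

Initial set: {~(((Z -> W) <-> X) & (~Y <-> ((W -> Z) -> (~Y & (Z | W)))))}.
~(((Z -> W) <-> X) & (~Y <-> ((W -> Z) -> (~Y & (Z | W))))): β-rule — branch into ~((Z -> W) <-> X)  //  ~(~Y <-> ((W -> Z) -> (~Y & (Z | W)))).
  branch 1 (add ~((Z -> W) <-> X)):
    ~((Z -> W) <-> X): β-rule — branch into (Z -> W), ~X  //  ~(Z -> W), X.
      branch 1.1 (add (Z -> W), ~X):
        (Z -> W): β-rule — branch into ~Z  //  W.
          branch 1.1.1 (add ~Z):
            ○ open, literals {X=false, Z=false}.
          branch 1.1.2 (add W):
            ○ open, literals {W=true, X=false}.
      branch 1.2 (add ~(Z -> W), X):
        ~(Z -> W): α-rule — add Z, ~W.
        ○ open, literals {W=false, X=true, Z=true}.
  branch 2 (add ~(~Y <-> ((W -> Z) -> (~Y & (Z | W))))):
    ~(~Y <-> ((W -> Z) -> (~Y & (Z | W)))): β-rule — branch into ~Y, ~((W -> Z) -> (~Y & (Z | W)))  //  ~~Y, ((W -> Z) -> (~Y & (Z | W))).
      branch 2.1 (add ~Y, ~((W -> Z) -> (~Y & (Z | W)))):
        ~((W -> Z) -> (~Y & (Z | W))): α-rule — add (W -> Z), ~(~Y & (Z | W)).
        (W -> Z): β-rule — branch into ~W  //  Z.
          branch 2.1.1 (add ~W):
            ~(~Y & (Z | W)): β-rule — branch into ~~Y  //  ~(Z | W).
              branch 2.1.1.1 (add ~~Y):
                × closes — contains both Y and ~Y.
              branch 2.1.1.2 (add ~(Z | W)):
                ~(Z | W): α-rule — add ~Z, ~W.
                ○ open, literals {W=false, Y=false, Z=false}.
          branch 2.1.2 (add Z):
            ~(~Y & (Z | W)): β-rule — branch into ~~Y  //  ~(Z | W).
              branch 2.1.2.1 (add ~~Y):
                × closes — contains both Y and ~Y.
              branch 2.1.2.2 (add ~(Z | W)):
                ~(Z | W): α-rule — add ~Z, ~W.
                × closes — contains both Z and ~Z.
      branch 2.2 (add ~~Y, ((W -> Z) -> (~Y & (Z | W)))):
        ((W -> Z) -> (~Y & (Z | W))): β-rule — branch into ~(W -> Z)  //  (~Y & (Z | W)).
          branch 2.2.1 (add ~(W -> Z)):
            ~(W -> Z): α-rule — add W, ~Z.
            ○ open, literals {W=true, Y=true, Z=false}.
          branch 2.2.2 (add (~Y & (Z | W))):
            (~Y & (Z | W)): α-rule — add ~Y, (Z | W).
            × closes — contains both Y and ~Y.
4 branches closed, 5 open.
Each open branch fixes some atoms; the unmentioned ones are free. Counting distinct full assignments: branch {X=false, Z=false} (Y, W, V) contributes 8 new; branch {W=true, X=false} (Y, Z, V) contributes 4 new; branch {W=false, X=true, Z=true} (Y, V) contributes 4 new; branch {W=false, Y=false, Z=false} (X, V) contributes 2 new; branch {W=true, Y=true, Z=false} (X, V) contributes 2 new. Total: 20.

20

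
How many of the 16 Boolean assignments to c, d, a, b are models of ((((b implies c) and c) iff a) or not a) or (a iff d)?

Initial set: {(((((b implies c) and c) iff a) or not a) or (a iff d))}.
(((((b implies c) and c) iff a) or not a) or (a iff d)): β-rule — branch into ((((b implies c) and c) iff a) or not a)  //  (a iff d).
  branch 1 (add ((((b implies c) and c) iff a) or not a)):
    ((((b implies c) and c) iff a) or not a): β-rule — branch into (((b implies c) and c) iff a)  //  not a.
      branch 1.1 (add (((b implies c) and c) iff a)):
        (((b implies c) and c) iff a): β-rule — branch into ((b implies c) and c), a  //  not ((b implies c) and c), not a.
          branch 1.1.1 (add ((b implies c) and c), a):
            ((b implies c) and c): α-rule — add (b implies c), c.
            (b implies c): β-rule — branch into not b  //  c.
              branch 1.1.1.1 (add not b):
                ○ open, literals {a=true, b=false, c=true}.
              branch 1.1.1.2 (add c):
                ○ open, literals {a=true, c=true}.
          branch 1.1.2 (add not ((b implies c) and c), not a):
            not ((b implies c) and c): β-rule — branch into not (b implies c)  //  not c.
              branch 1.1.2.1 (add not (b implies c)):
                not (b implies c): α-rule — add b, not c.
                ○ open, literals {a=false, b=true, c=false}.
              branch 1.1.2.2 (add not c):
                ○ open, literals {a=false, c=false}.
      branch 1.2 (add not a):
        ○ open, literals {a=false}.
  branch 2 (add (a iff d)):
    (a iff d): β-rule — branch into a, d  //  not a, not d.
      branch 2.1 (add a, d):
        ○ open, literals {a=true, d=true}.
      branch 2.2 (add not a, not d):
        ○ open, literals {a=false, d=false}.
0 branches closed, 7 open.
Each open branch fixes some atoms; the unmentioned ones are free. Counting distinct full assignments: branch {a=true, b=false, c=true} (d) contributes 2 new; branch {a=true, c=true} (d, b) contributes 2 new; branch {a=false, b=true, c=false} (d) contributes 2 new; branch {a=false, c=false} (d, b) contributes 2 new; branch {a=false} (c, d, b) contributes 4 new; branch {a=true, d=true} (c, b) contributes 2 new; branch {a=false, d=false} (c, b) contributes 0 new. Total: 14.

14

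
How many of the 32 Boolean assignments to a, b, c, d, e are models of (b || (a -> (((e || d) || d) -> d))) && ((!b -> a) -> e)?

Initial set: {((b || (a -> (((e || d) || d) -> d))) && ((!b -> a) -> e))}.
((b || (a -> (((e || d) || d) -> d))) && ((!b -> a) -> e)): α-rule — add (b || (a -> (((e || d) || d) -> d))), ((!b -> a) -> e).
(b || (a -> (((e || d) || d) -> d))): β-rule — branch into b  //  (a -> (((e || d) || d) -> d)).
  branch 1 (add b):
    ((!b -> a) -> e): β-rule — branch into !(!b -> a)  //  e.
      branch 1.1 (add !(!b -> a)):
        !(!b -> a): α-rule — add !b, !a.
        × closes — contains both b and !b.
      branch 1.2 (add e):
        ○ open, literals {b=true, e=true}.
  branch 2 (add (a -> (((e || d) || d) -> d))):
    ((!b -> a) -> e): β-rule — branch into !(!b -> a)  //  e.
      branch 2.1 (add !(!b -> a)):
        !(!b -> a): α-rule — add !b, !a.
        (a -> (((e || d) || d) -> d)): β-rule — branch into !a  //  (((e || d) || d) -> d).
          branch 2.1.1 (add !a):
            ○ open, literals {a=false, b=false}.
          branch 2.1.2 (add (((e || d) || d) -> d)):
            (((e || d) || d) -> d): β-rule — branch into !((e || d) || d)  //  d.
              branch 2.1.2.1 (add !((e || d) || d)):
                !((e || d) || d): α-rule — add !(e || d), !d.
                !(e || d): α-rule — add !e, !d.
                ○ open, literals {a=false, b=false, d=false, e=false}.
              branch 2.1.2.2 (add d):
                ○ open, literals {a=false, b=false, d=true}.
      branch 2.2 (add e):
        (a -> (((e || d) || d) -> d)): β-rule — branch into !a  //  (((e || d) || d) -> d).
          branch 2.2.1 (add !a):
            ○ open, literals {a=false, e=true}.
          branch 2.2.2 (add (((e || d) || d) -> d)):
            (((e || d) || d) -> d): β-rule — branch into !((e || d) || d)  //  d.
              branch 2.2.2.1 (add !((e || d) || d)):
                !((e || d) || d): α-rule — add !(e || d), !d.
                !(e || d): α-rule — add !e, !d.
                × closes — contains both e and !e.
              branch 2.2.2.2 (add d):
                ○ open, literals {d=true, e=true}.
2 branches closed, 6 open.
Each open branch fixes some atoms; the unmentioned ones are free. Counting distinct full assignments: branch {b=true, e=true} (a, c, d) contributes 8 new; branch {a=false, b=false} (c, d, e) contributes 8 new; branch {a=false, b=false, d=false, e=false} (c) contributes 0 new; branch {a=false, b=false, d=true} (c, e) contributes 0 new; branch {a=false, e=true} (b, c, d) contributes 0 new; branch {d=true, e=true} (a, b, c) contributes 2 new. Total: 18.

18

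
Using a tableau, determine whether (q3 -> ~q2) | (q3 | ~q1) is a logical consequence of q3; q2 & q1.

Initial set: {q3; (q2 & q1); ~((q3 -> ~q2) | (q3 | ~q1))}.
(q2 & q1): α-rule — add q2, q1.
~((q3 -> ~q2) | (q3 | ~q1)): α-rule — add ~(q3 -> ~q2), ~(q3 | ~q1).
~(q3 -> ~q2): α-rule — add q3, ~~q2.
~(q3 | ~q1): α-rule — add ~q3, ~~q1.
× closes — contains both q3 and ~q3.
All 1 branch closes.
Every branch closed, so the premises entail the conclusion.

Yes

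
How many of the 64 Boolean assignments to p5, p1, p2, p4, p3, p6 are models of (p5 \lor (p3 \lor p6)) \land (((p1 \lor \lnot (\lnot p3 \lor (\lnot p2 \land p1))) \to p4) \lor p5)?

Initial set: {T ((p5 \lor (p3 \lor p6)) \land (((p1 \lor \lnot (\lnot p3 \lor (\lnot p2 \land p1))) \to p4) \lor p5))}.
T ((p5 \lor (p3 \lor p6)) \land (((p1 \lor \lnot (\lnot p3 \lor (\lnot p2 \land p1))) \to p4) \lor p5)): α-rule — add T (p5 \lor (p3 \lor p6)), T (((p1 \lor \lnot (\lnot p3 \lor (\lnot p2 \land p1))) \to p4) \lor p5).
T (p5 \lor (p3 \lor p6)): β-rule — branch into T p5  //  T (p3 \lor p6).
  branch 1 (add T p5):
    T (((p1 \lor \lnot (\lnot p3 \lor (\lnot p2 \land p1))) \to p4) \lor p5): β-rule — branch into T ((p1 \lor \lnot (\lnot p3 \lor (\lnot p2 \land p1))) \to p4)  //  T p5.
      branch 1.1 (add T ((p1 \lor \lnot (\lnot p3 \lor (\lnot p2 \land p1))) \to p4)):
        T ((p1 \lor \lnot (\lnot p3 \lor (\lnot p2 \land p1))) \to p4): β-rule — branch into F (p1 \lor \lnot (\lnot p3 \lor (\lnot p2 \land p1)))  //  T p4.
          branch 1.1.1 (add F (p1 \lor \lnot (\lnot p3 \lor (\lnot p2 \land p1)))):
            F (p1 \lor \lnot (\lnot p3 \lor (\lnot p2 \land p1))): α-rule — add F p1, F \lnot (\lnot p3 \lor (\lnot p2 \land p1)).
            F \lnot (\lnot p3 \lor (\lnot p2 \land p1)): β-rule — branch into T \lnot p3  //  T (\lnot p2 \land p1).
              branch 1.1.1.1 (add T \lnot p3):
                ○ open, literals {p1=false, p3=false, p5=true}.
              branch 1.1.1.2 (add T (\lnot p2 \land p1)):
                T (\lnot p2 \land p1): α-rule — add T \lnot p2, T p1.
                × closes — contains both p1 and \lnot p1.
          branch 1.1.2 (add T p4):
            ○ open, literals {p4=true, p5=true}.
      branch 1.2 (add T p5):
        ○ open, literals {p5=true}.
  branch 2 (add T (p3 \lor p6)):
    T (((p1 \lor \lnot (\lnot p3 \lor (\lnot p2 \land p1))) \to p4) \lor p5): β-rule — branch into T ((p1 \lor \lnot (\lnot p3 \lor (\lnot p2 \land p1))) \to p4)  //  T p5.
      branch 2.1 (add T ((p1 \lor \lnot (\lnot p3 \lor (\lnot p2 \land p1))) \to p4)):
        T (p3 \lor p6): β-rule — branch into T p3  //  T p6.
          branch 2.1.1 (add T p3):
            T ((p1 \lor \lnot (\lnot p3 \lor (\lnot p2 \land p1))) \to p4): β-rule — branch into F (p1 \lor \lnot (\lnot p3 \lor (\lnot p2 \land p1)))  //  T p4.
              branch 2.1.1.1 (add F (p1 \lor \lnot (\lnot p3 \lor (\lnot p2 \land p1)))):
                F (p1 \lor \lnot (\lnot p3 \lor (\lnot p2 \land p1))): α-rule — add F p1, F \lnot (\lnot p3 \lor (\lnot p2 \land p1)).
                F \lnot (\lnot p3 \lor (\lnot p2 \land p1)): β-rule — branch into T \lnot p3  //  T (\lnot p2 \land p1).
                  branch 2.1.1.1.1 (add T \lnot p3):
                    × closes — contains both p3 and \lnot p3.
                  branch 2.1.1.1.2 (add T (\lnot p2 \land p1)):
                    T (\lnot p2 \land p1): α-rule — add T \lnot p2, T p1.
                    × closes — contains both p1 and \lnot p1.
              branch 2.1.1.2 (add T p4):
                ○ open, literals {p3=true, p4=true}.
          branch 2.1.2 (add T p6):
            T ((p1 \lor \lnot (\lnot p3 \lor (\lnot p2 \land p1))) \to p4): β-rule — branch into F (p1 \lor \lnot (\lnot p3 \lor (\lnot p2 \land p1)))  //  T p4.
              branch 2.1.2.1 (add F (p1 \lor \lnot (\lnot p3 \lor (\lnot p2 \land p1)))):
                F (p1 \lor \lnot (\lnot p3 \lor (\lnot p2 \land p1))): α-rule — add F p1, F \lnot (\lnot p3 \lor (\lnot p2 \land p1)).
                F \lnot (\lnot p3 \lor (\lnot p2 \land p1)): β-rule — branch into T \lnot p3  //  T (\lnot p2 \land p1).
                  branch 2.1.2.1.1 (add T \lnot p3):
                    ○ open, literals {p1=false, p3=false, p6=true}.
                  branch 2.1.2.1.2 (add T (\lnot p2 \land p1)):
                    T (\lnot p2 \land p1): α-rule — add T \lnot p2, T p1.
                    × closes — contains both p1 and \lnot p1.
              branch 2.1.2.2 (add T p4):
                ○ open, literals {p4=true, p6=true}.
      branch 2.2 (add T p5):
        T (p3 \lor p6): β-rule — branch into T p3  //  T p6.
          branch 2.2.1 (add T p3):
            ○ open, literals {p3=true, p5=true}.
          branch 2.2.2 (add T p6):
            ○ open, literals {p5=true, p6=true}.
4 branches closed, 8 open.
Each open branch fixes some atoms; the unmentioned ones are free. Counting distinct full assignments: branch {p1=false, p3=false, p5=true} (p2, p4, p6) contributes 8 new; branch {p4=true, p5=true} (p1, p2, p3, p6) contributes 12 new; branch {p5=true} (p1, p2, p4, p3, p6) contributes 12 new; branch {p3=true, p4=true} (p5, p1, p2, p6) contributes 8 new; branch {p1=false, p3=false, p6=true} (p5, p2, p4) contributes 4 new; branch {p4=true, p6=true} (p5, p1, p2, p3) contributes 2 new; branch {p3=true, p5=true} (p1, p2, p4, p6) contributes 0 new; branch {p5=true, p6=true} (p1, p2, p4, p3) contributes 0 new. Total: 46.

46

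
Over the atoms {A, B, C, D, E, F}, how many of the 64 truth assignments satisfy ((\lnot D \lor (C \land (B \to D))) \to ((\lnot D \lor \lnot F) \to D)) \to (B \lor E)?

56

Initial set: {T (((\lnot D \lor (C \land (B \to D))) \to ((\lnot D \lor \lnot F) \to D)) \to (B \lor E))}.
T (((\lnot D \lor (C \land (B \to D))) \to ((\lnot D \lor \lnot F) \to D)) \to (B \lor E)): β-rule — branch into F ((\lnot D \lor (C \land (B \to D))) \to ((\lnot D \lor \lnot F) \to D))  //  T (B \lor E).
  branch 1 (add F ((\lnot D \lor (C \land (B \to D))) \to ((\lnot D \lor \lnot F) \to D))):
    F ((\lnot D \lor (C \land (B \to D))) \to ((\lnot D \lor \lnot F) \to D)): α-rule — add T (\lnot D \lor (C \land (B \to D))), F ((\lnot D \lor \lnot F) \to D).
    F ((\lnot D \lor \lnot F) \to D): α-rule — add T (\lnot D \lor \lnot F), F D.
    T (\lnot D \lor (C \land (B \to D))): β-rule — branch into T \lnot D  //  T (C \land (B \to D)).
      branch 1.1 (add T \lnot D):
        T (\lnot D \lor \lnot F): β-rule — branch into T \lnot D  //  T \lnot F.
          branch 1.1.1 (add T \lnot D):
            ○ open, literals {D=0}.
          branch 1.1.2 (add T \lnot F):
            ○ open, literals {D=0, F=0}.
      branch 1.2 (add T (C \land (B \to D))):
        T (C \land (B \to D)): α-rule — add T C, T (B \to D).
        T (\lnot D \lor \lnot F): β-rule — branch into T \lnot D  //  T \lnot F.
          branch 1.2.1 (add T \lnot D):
            T (B \to D): β-rule — branch into F B  //  T D.
              branch 1.2.1.1 (add F B):
                ○ open, literals {B=0, C=1, D=0}.
              branch 1.2.1.2 (add T D):
                × closes — contains both D and \lnot D.
          branch 1.2.2 (add T \lnot F):
            T (B \to D): β-rule — branch into F B  //  T D.
              branch 1.2.2.1 (add F B):
                ○ open, literals {B=0, C=1, D=0, F=0}.
              branch 1.2.2.2 (add T D):
                × closes — contains both D and \lnot D.
  branch 2 (add T (B \lor E)):
    T (B \lor E): β-rule — branch into T B  //  T E.
      branch 2.1 (add T B):
        ○ open, literals {B=1}.
      branch 2.2 (add T E):
        ○ open, literals {E=1}.
2 branches closed, 6 open.
Each open branch fixes some atoms; the unmentioned ones are free. Counting distinct full assignments: branch {D=0} (A, B, C, E, F) contributes 32 new; branch {D=0, F=0} (A, B, C, E) contributes 0 new; branch {B=0, C=1, D=0} (A, E, F) contributes 0 new; branch {B=0, C=1, D=0, F=0} (A, E) contributes 0 new; branch {B=1} (A, C, D, E, F) contributes 16 new; branch {E=1} (A, B, C, D, F) contributes 8 new. Total: 56.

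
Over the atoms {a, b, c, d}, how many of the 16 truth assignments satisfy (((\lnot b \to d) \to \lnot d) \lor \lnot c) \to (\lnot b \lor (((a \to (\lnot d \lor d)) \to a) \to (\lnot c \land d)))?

14

Initial set: {((((\lnot b \to d) \to \lnot d) \lor \lnot c) \to (\lnot b \lor (((a \to (\lnot d \lor d)) \to a) \to (\lnot c \land d))))}.
((((\lnot b \to d) \to \lnot d) \lor \lnot c) \to (\lnot b \lor (((a \to (\lnot d \lor d)) \to a) \to (\lnot c \land d)))): β-rule — branch into \lnot (((\lnot b \to d) \to \lnot d) \lor \lnot c)  //  (\lnot b \lor (((a \to (\lnot d \lor d)) \to a) \to (\lnot c \land d))).
  branch 1 (add \lnot (((\lnot b \to d) \to \lnot d) \lor \lnot c)):
    \lnot (((\lnot b \to d) \to \lnot d) \lor \lnot c): α-rule — add \lnot ((\lnot b \to d) \to \lnot d), \lnot \lnot c.
    \lnot ((\lnot b \to d) \to \lnot d): α-rule — add (\lnot b \to d), \lnot \lnot d.
    (\lnot b \to d): β-rule — branch into \lnot \lnot b  //  d.
      branch 1.1 (add \lnot \lnot b):
        ○ open, literals {b=true, c=true, d=true}.
      branch 1.2 (add d):
        ○ open, literals {c=true, d=true}.
  branch 2 (add (\lnot b \lor (((a \to (\lnot d \lor d)) \to a) \to (\lnot c \land d)))):
    (\lnot b \lor (((a \to (\lnot d \lor d)) \to a) \to (\lnot c \land d))): β-rule — branch into \lnot b  //  (((a \to (\lnot d \lor d)) \to a) \to (\lnot c \land d)).
      branch 2.1 (add \lnot b):
        ○ open, literals {b=false}.
      branch 2.2 (add (((a \to (\lnot d \lor d)) \to a) \to (\lnot c \land d))):
        (((a \to (\lnot d \lor d)) \to a) \to (\lnot c \land d)): β-rule — branch into \lnot ((a \to (\lnot d \lor d)) \to a)  //  (\lnot c \land d).
          branch 2.2.1 (add \lnot ((a \to (\lnot d \lor d)) \to a)):
            \lnot ((a \to (\lnot d \lor d)) \to a): α-rule — add (a \to (\lnot d \lor d)), \lnot a.
            (a \to (\lnot d \lor d)): β-rule — branch into \lnot a  //  (\lnot d \lor d).
              branch 2.2.1.1 (add \lnot a):
                ○ open, literals {a=false}.
              branch 2.2.1.2 (add (\lnot d \lor d)):
                (\lnot d \lor d): β-rule — branch into \lnot d  //  d.
                  branch 2.2.1.2.1 (add \lnot d):
                    ○ open, literals {a=false, d=false}.
                  branch 2.2.1.2.2 (add d):
                    ○ open, literals {a=false, d=true}.
          branch 2.2.2 (add (\lnot c \land d)):
            (\lnot c \land d): α-rule — add \lnot c, d.
            ○ open, literals {c=false, d=true}.
0 branches closed, 7 open.
Each open branch fixes some atoms; the unmentioned ones are free. Counting distinct full assignments: branch {b=true, c=true, d=true} (a) contributes 2 new; branch {c=true, d=true} (a, b) contributes 2 new; branch {b=false} (a, c, d) contributes 6 new; branch {a=false} (b, c, d) contributes 3 new; branch {a=false, d=false} (b, c) contributes 0 new; branch {a=false, d=true} (b, c) contributes 0 new; branch {c=false, d=true} (a, b) contributes 1 new. Total: 14.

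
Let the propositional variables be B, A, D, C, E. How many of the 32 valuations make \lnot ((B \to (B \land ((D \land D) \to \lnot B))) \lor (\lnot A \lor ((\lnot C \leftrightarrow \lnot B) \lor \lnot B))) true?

2

Initial set: {T \lnot ((B \to (B \land ((D \land D) \to \lnot B))) \lor (\lnot A \lor ((\lnot C \leftrightarrow \lnot B) \lor \lnot B)))}.
T \lnot ((B \to (B \land ((D \land D) \to \lnot B))) \lor (\lnot A \lor ((\lnot C \leftrightarrow \lnot B) \lor \lnot B))): α-rule — add F (B \to (B \land ((D \land D) \to \lnot B))), F (\lnot A \lor ((\lnot C \leftrightarrow \lnot B) \lor \lnot B)).
F (B \to (B \land ((D \land D) \to \lnot B))): α-rule — add T B, F (B \land ((D \land D) \to \lnot B)).
F (\lnot A \lor ((\lnot C \leftrightarrow \lnot B) \lor \lnot B)): α-rule — add F \lnot A, F ((\lnot C \leftrightarrow \lnot B) \lor \lnot B).
F ((\lnot C \leftrightarrow \lnot B) \lor \lnot B): α-rule — add F (\lnot C \leftrightarrow \lnot B), F \lnot B.
F (B \land ((D \land D) \to \lnot B)): β-rule — branch into F B  //  F ((D \land D) \to \lnot B).
  branch 1 (add F B):
    × closes — contains both B and \lnot B.
  branch 2 (add F ((D \land D) \to \lnot B)):
    F ((D \land D) \to \lnot B): α-rule — add T (D \land D), F \lnot B.
    T (D \land D): α-rule — add T D, T D.
    F (\lnot C \leftrightarrow \lnot B): β-rule — branch into T \lnot C, F \lnot B  //  F \lnot C, T \lnot B.
      branch 2.1 (add T \lnot C, F \lnot B):
        ○ open, literals {A=true, B=true, C=false, D=true}.
      branch 2.2 (add F \lnot C, T \lnot B):
        × closes — contains both B and \lnot B.
2 branches closed, 1 open.
Each open branch fixes some atoms; the unmentioned ones are free. Counting distinct full assignments: branch {A=true, B=true, C=false, D=true} (E) contributes 2 new. Total: 2.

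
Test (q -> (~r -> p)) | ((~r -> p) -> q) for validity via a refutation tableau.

Valid

Assume the negation and expand:
Initial set: {~((q -> (~r -> p)) | ((~r -> p) -> q))}.
~((q -> (~r -> p)) | ((~r -> p) -> q)): α-rule — add ~(q -> (~r -> p)), ~((~r -> p) -> q).
~(q -> (~r -> p)): α-rule — add q, ~(~r -> p).
~((~r -> p) -> q): α-rule — add (~r -> p), ~q.
× closes — contains both q and ~q.
All 1 branch closes.
Every branch closed, so the negation is unsatisfiable and the formula is valid.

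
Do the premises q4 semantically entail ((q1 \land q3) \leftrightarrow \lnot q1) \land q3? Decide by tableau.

No

Initial set: {q4; \lnot (((q1 \land q3) \leftrightarrow \lnot q1) \land q3)}.
\lnot (((q1 \land q3) \leftrightarrow \lnot q1) \land q3): β-rule — branch into \lnot ((q1 \land q3) \leftrightarrow \lnot q1)  //  \lnot q3.
  branch 1 (add \lnot ((q1 \land q3) \leftrightarrow \lnot q1)):
    \lnot ((q1 \land q3) \leftrightarrow \lnot q1): β-rule — branch into (q1 \land q3), \lnot \lnot q1  //  \lnot (q1 \land q3), \lnot q1.
      branch 1.1 (add (q1 \land q3), \lnot \lnot q1):
        (q1 \land q3): α-rule — add q1, q3.
        ○ open, literals {q1=true, q3=true, q4=true}.
      branch 1.2 (add \lnot (q1 \land q3), \lnot q1):
        \lnot (q1 \land q3): β-rule — branch into \lnot q1  //  \lnot q3.
          branch 1.2.1 (add \lnot q1):
            ○ open, literals {q1=false, q4=true}.
          branch 1.2.2 (add \lnot q3):
            ○ open, literals {q1=false, q3=false, q4=true}.
  branch 2 (add \lnot q3):
    ○ open, literals {q3=false, q4=true}.
0 branches closed, 4 open.
An open branch gives a countermodel: q1=true, q3=true, q4=true (unmentioned atoms arbitrary); the premises hold there but the conclusion fails.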